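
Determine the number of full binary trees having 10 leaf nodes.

Full binary trees with 10 leaves have 10−1 = 9 internal nodes, so there are C_9 of them.
C_9 = C_8 · 2(2·8+1)/(8+2) = 1430 · 34/10 = 4862.

4862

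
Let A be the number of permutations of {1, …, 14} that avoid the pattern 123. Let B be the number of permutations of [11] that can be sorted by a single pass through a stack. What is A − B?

2615654

For any fixed pattern of length 3, the pattern-avoiding permutations of [14] number C_14. So A = C_14 = 2674440.
Stack-sortable permutations are exactly the 231-avoiding ones, counted by C_n; here n = 11. So B = C_11 = 58786.
A − B = 2674440 − 58786 = 2615654.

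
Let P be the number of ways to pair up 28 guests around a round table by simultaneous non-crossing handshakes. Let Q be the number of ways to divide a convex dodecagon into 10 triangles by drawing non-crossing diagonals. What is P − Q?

2657644

With 28 = 2·14 people, non-crossing handshake pairings are non-crossing perfect matchings on a circle, counted by C_14. So P = C_14 = 2674440.
Triangulations of a convex m-gon are counted by C_{m−2}; with m = 12 this is C_10. So Q = C_10 = 16796.
P − Q = 2674440 − 16796 = 2657644.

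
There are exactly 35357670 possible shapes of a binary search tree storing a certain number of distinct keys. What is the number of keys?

16

Binary search tree shapes on n keys are counted by C_n; 35357670 = C_16.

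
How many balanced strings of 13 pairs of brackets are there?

A balanced arrangement of 13 bracket pairs is a Dyck word of semilength 13, so the count is C_13.
C_13 = 742900.

742900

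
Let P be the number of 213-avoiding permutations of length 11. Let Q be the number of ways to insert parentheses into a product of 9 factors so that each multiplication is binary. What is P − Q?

Permutations of [n] avoiding any single length-3 pattern are counted by C_n; here n = 11. So P = C_11 = 58786.
Ways to associate a product of 9 factors correspond to binary trees on 9 leaves, so the count is C_8. So Q = C_8 = 1430.
P − Q = 58786 − 1430 = 57356.

57356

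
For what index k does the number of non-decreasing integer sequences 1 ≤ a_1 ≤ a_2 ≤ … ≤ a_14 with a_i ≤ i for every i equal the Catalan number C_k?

14

Such sub-staircase sequences of length n are counted by C_n; here n = 14.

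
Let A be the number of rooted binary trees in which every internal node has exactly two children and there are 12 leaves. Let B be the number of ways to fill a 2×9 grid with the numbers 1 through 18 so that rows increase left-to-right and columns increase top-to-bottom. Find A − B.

53924

A full binary tree with L leaves has L−1 internal nodes and is counted by C_{L−1}; L = 12 gives C_11. So A = C_11 = 58786.
Standard Young tableaux of shape 2×n are counted by C_n; here n = 9. So B = C_9 = 4862.
A − B = 58786 − 4862 = 53924.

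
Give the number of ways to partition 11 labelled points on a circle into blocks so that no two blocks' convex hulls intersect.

58786

The non-crossing partitions of [11] form a lattice of size C_11.
C_11 = C(22,11)/12 = 705432/12 = 58786.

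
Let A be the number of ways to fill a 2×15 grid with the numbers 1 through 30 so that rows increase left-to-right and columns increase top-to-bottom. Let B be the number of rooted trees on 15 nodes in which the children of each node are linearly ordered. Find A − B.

Standard Young tableaux of shape 2×n are counted by C_n; here n = 15. So A = C_15 = 9694845.
Rooted ordered (plane) trees on m nodes have m−1 edges and are counted by C_{m−1}; m = 15 gives C_14. So B = C_14 = 2674440.
A − B = 9694845 − 2674440 = 7020405.

7020405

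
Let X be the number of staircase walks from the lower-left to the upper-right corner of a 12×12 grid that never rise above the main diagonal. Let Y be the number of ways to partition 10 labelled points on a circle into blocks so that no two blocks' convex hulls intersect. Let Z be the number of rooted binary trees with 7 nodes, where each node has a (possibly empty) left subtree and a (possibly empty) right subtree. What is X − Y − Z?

190787

Sub-diagonal monotone paths from (0,0) to (12,12) biject with Dyck paths of semilength 12, giving C_12. So X = C_12 = 208012.
The non-crossing partitions of [10] form a lattice of size C_10. So Y = C_10 = 16796.
There are C_n binary search tree shapes on n keys; with n = 7 that is C_7. So Z = C_7 = 429.
X − Y − Z = 208012 − 16796 − 429 = 190787.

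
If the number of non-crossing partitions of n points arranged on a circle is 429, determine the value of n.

7

Non-crossing partitions of [n] are counted by C_n; 429 = C_7.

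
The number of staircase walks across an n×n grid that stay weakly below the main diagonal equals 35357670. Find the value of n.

Such diagonal-avoiding paths in an n×n grid are counted by C_n, and C_16 = 35357670.

16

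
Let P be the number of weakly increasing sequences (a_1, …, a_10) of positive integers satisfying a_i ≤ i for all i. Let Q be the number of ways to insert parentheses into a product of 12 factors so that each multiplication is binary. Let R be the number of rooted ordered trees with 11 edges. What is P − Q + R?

Such sub-staircase sequences of length n are counted by C_n; here n = 10. So P = C_10 = 16796.
Bracketing 12 factors into binary products is counted by C_{12−1} = C_11. So Q = C_11 = 58786.
A rooted plane tree with 11 edges has 12 nodes, and the count is C_11. So R = C_11 = 58786.
P − Q + R = 16796 − 58786 + 58786 = 16796.

16796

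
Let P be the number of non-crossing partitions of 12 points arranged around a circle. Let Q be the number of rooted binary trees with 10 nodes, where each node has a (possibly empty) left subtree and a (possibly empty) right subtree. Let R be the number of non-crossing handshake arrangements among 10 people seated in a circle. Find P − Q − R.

Non-crossing partitions of an n-element set are counted by C_n; here n = 12. So P = C_12 = 208012.
Rooted binary trees with 10 nodes (each child slot possibly empty) number C_10. So Q = C_10 = 16796.
Non-crossing handshake pairings of 2n people are counted by C_n; 10 people gives n = 5. So R = C_5 = 42.
P − Q − R = 208012 − 16796 − 42 = 191174.

191174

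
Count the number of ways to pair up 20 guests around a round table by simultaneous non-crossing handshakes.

Non-crossing handshake pairings of 2n people are counted by C_n; 20 people gives n = 10.
C_10 = C(20,10)/11 = 184756/11 = 16796.

16796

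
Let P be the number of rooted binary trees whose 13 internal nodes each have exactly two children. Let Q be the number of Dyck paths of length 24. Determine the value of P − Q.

The number of full binary trees on 13 internal nodes is the Catalan number C_13. So P = C_13 = 742900.
A Dyck path with 12 up-steps and 12 down-steps has semilength 12, so there are C_12 of them. So Q = C_12 = 208012.
P − Q = 742900 − 208012 = 534888.

534888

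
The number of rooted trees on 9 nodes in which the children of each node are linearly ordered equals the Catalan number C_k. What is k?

Rooted ordered (plane) trees on m nodes have m−1 edges and are counted by C_{m−1}; m = 9 gives C_8.

8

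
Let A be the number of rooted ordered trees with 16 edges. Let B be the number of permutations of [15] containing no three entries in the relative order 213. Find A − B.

25662825

A rooted plane tree with 16 edges has 17 nodes, and the count is C_16. So A = C_16 = 35357670.
For any fixed pattern of length 3, the pattern-avoiding permutations of [15] number C_15. So B = C_15 = 9694845.
A − B = 35357670 − 9694845 = 25662825.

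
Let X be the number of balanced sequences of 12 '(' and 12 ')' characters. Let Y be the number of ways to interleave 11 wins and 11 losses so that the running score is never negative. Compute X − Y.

With 12 pairs the number of balanced bracket strings is the Catalan number C_12. So X = C_12 = 208012.
Reading a vote for the leader as '(' and for the other as ')' turns such a sequence into a balanced string of 11 pairs, so the count is C_11. So Y = C_11 = 58786.
X − Y = 208012 − 58786 = 149226.

149226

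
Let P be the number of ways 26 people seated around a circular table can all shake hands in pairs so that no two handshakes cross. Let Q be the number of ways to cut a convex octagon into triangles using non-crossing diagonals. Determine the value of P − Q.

Non-crossing handshake pairings of 2n people are counted by C_n; 26 people gives n = 13. So P = C_13 = 742900.
The number of triangulations of an 8-gon is the Catalan number C_6 (index = sides − 2). So Q = C_6 = 132.
P − Q = 742900 − 132 = 742768.

742768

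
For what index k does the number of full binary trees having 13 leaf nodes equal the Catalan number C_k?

A full binary tree with L leaves has L−1 internal nodes and is counted by C_{L−1}; L = 13 gives C_12.

12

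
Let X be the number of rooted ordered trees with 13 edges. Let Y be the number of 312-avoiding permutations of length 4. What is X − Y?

742886

Rooted ordered trees with n edges are counted by C_n; here n = 13. So X = C_13 = 742900.
Permutations of [n] avoiding any single length-3 pattern are counted by C_n; here n = 4. So Y = C_4 = 14.
X − Y = 742900 − 14 = 742886.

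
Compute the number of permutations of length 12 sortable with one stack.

208012

Stack-sortable permutations are exactly the 231-avoiding ones, counted by C_n; here n = 12.
C_12 = C(24,12)/13 = 2704156/13 = 208012.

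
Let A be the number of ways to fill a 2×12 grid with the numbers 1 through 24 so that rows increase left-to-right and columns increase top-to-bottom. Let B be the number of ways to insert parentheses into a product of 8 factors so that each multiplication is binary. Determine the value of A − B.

207583

Standard Young tableaux of shape 2×n are counted by C_n; here n = 12. So A = C_12 = 208012.
Bracketing 8 factors into binary products is counted by C_{8−1} = C_7. So B = C_7 = 429.
A − B = 208012 − 429 = 207583.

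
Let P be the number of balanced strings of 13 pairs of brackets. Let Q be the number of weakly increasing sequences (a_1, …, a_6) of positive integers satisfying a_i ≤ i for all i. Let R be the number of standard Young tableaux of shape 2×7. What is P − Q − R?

742339

With 13 pairs the number of balanced bracket strings is the Catalan number C_13. So P = C_13 = 742900.
Weakly increasing sequences with a_i ≤ i biject with Dyck paths of semilength 6, so there are C_6. So Q = C_6 = 132.
Standard Young tableaux of shape 2×n are counted by C_n; here n = 7. So R = C_7 = 429.
P − Q − R = 742900 − 132 − 429 = 742339.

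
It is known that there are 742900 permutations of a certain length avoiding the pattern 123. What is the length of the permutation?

13

Permutations of [n] avoiding a fixed length-3 pattern are counted by C_n. Since C_13 = 742900, the index is 13.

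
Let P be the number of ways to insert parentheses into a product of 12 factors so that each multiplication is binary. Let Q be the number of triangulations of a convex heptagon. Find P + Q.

Bracketing 12 factors into binary products is counted by C_{12−1} = C_11. So P = C_11 = 58786.
Triangulations of a convex m-gon are counted by C_{m−2}; with m = 7 this is C_5. So Q = C_5 = 42.
P + Q = 58786 + 42 = 58828.

58828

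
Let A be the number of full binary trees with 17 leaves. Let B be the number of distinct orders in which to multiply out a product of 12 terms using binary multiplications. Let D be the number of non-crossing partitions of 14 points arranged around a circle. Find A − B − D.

A full binary tree with L leaves has L−1 internal nodes and is counted by C_{L−1}; L = 17 gives C_16. So A = C_16 = 35357670.
Bracketing 12 factors into binary products is counted by C_{12−1} = C_11. So B = C_11 = 58786.
The non-crossing partitions of [14] form a lattice of size C_14. So D = C_14 = 2674440.
A − B − D = 35357670 − 58786 − 2674440 = 32624444.

32624444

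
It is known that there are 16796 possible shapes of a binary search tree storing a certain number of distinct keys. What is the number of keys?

Binary search tree shapes on n keys are counted by C_n. Since C_10 = 16796, the index is 10.

10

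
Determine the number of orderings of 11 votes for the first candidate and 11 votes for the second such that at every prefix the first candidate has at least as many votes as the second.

58786

Ballot sequences with n votes each where one side never trails are Dyck words, counted by C_n; here n = 11.
C_11 = 58786.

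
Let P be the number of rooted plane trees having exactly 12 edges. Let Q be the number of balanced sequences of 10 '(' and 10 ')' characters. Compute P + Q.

Rooted ordered trees with n edges are counted by C_n; here n = 12. So P = C_12 = 208012.
A balanced arrangement of 10 bracket pairs is a Dyck word of semilength 10, so the count is C_10. So Q = C_10 = 16796.
P + Q = 208012 + 16796 = 224808.

224808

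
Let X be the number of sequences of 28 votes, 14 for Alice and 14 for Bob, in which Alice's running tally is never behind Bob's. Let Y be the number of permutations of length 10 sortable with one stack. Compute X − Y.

2657644

Reading a vote for the leader as '(' and for the other as ')' turns such a sequence into a balanced string of 14 pairs, so the count is C_14. So X = C_14 = 2674440.
Stack-sortable permutations are exactly the 231-avoiding ones, counted by C_n; here n = 10. So Y = C_10 = 16796.
X − Y = 2674440 − 16796 = 2657644.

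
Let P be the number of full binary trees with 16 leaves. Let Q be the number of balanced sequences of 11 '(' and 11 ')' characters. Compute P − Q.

9636059

Full binary trees with 16 leaves have 16−1 = 15 internal nodes, so there are C_15 of them. So P = C_15 = 9694845.
A balanced arrangement of 11 bracket pairs is a Dyck word of semilength 11, so the count is C_11. So Q = C_11 = 58786.
P − Q = 9694845 − 58786 = 9636059.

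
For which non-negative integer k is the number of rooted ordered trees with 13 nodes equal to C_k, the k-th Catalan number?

A rooted plane tree on 13 nodes has 12 edges, and such trees are counted by C_12.

12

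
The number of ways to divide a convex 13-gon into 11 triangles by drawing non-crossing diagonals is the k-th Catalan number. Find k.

The number of triangulations of a 13-gon is the Catalan number C_11 (index = sides − 2).

11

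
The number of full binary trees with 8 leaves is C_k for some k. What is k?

A full binary tree with L leaves has L−1 internal nodes and is counted by C_{L−1}; L = 8 gives C_7.

7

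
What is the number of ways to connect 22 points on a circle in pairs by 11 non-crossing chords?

Non-crossing perfect matchings of 2n points on a circle are counted by C_n; with 22 points, n = 11.
C_11 = 58786.

58786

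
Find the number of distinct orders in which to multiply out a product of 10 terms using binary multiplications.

Bracketing 10 factors into binary products is counted by C_{10−1} = C_9.
C_9 = C(18,9)/10 = 48620/10 = 4862.

4862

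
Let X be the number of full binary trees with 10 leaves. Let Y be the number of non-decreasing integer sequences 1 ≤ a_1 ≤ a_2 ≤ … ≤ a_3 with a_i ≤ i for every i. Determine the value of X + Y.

4867

Full binary trees with 10 leaves have 10−1 = 9 internal nodes, so there are C_9 of them. So X = C_9 = 4862.
Such sub-staircase sequences of length n are counted by C_n; here n = 3. So Y = C_3 = 5.
X + Y = 4862 + 5 = 4867.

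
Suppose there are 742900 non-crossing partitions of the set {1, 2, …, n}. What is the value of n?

Non-crossing partitions of [n] are counted by C_n, and C_13 = 742900.

13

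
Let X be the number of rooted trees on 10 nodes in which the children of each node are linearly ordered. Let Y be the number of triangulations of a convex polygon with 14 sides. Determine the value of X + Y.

212874

Rooted ordered (plane) trees on m nodes have m−1 edges and are counted by C_{m−1}; m = 10 gives C_9. So X = C_9 = 4862.
Triangulations of a convex m-gon are counted by C_{m−2}; with m = 14 this is C_12. So Y = C_12 = 208012.
X + Y = 4862 + 208012 = 212874.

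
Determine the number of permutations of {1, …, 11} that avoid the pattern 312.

58786

For any fixed pattern of length 3, the pattern-avoiding permutations of [11] number C_11.
C_11 = C_10 · 2(2·10+1)/(10+2) = 16796 · 42/12 = 58786.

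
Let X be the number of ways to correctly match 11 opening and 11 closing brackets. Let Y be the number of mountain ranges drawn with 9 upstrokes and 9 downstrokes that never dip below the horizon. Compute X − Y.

Balanced strings of n pairs of brackets are counted by C_n; here n = 11. So X = C_11 = 58786.
A Dyck path with 9 up-steps and 9 down-steps has semilength 9, so there are C_9 of them. So Y = C_9 = 4862.
X − Y = 58786 − 4862 = 53924.

53924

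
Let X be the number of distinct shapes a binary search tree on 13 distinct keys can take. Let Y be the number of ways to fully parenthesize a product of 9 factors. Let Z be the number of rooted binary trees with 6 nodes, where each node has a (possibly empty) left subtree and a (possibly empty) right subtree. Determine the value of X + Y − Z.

Rooted binary trees with 13 nodes (each child slot possibly empty) number C_13. So X = C_13 = 742900.
Ways to associate a product of 9 factors correspond to binary trees on 9 leaves, so the count is C_8. So Y = C_8 = 1430.
Binary trees (left/right distinguished) on n nodes are counted by C_n; here n = 6. So Z = C_6 = 132.
X + Y − Z = 742900 + 1430 − 132 = 744198.

744198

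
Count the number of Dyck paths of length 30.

9694845

A Dyck path with 15 up-steps and 15 down-steps has semilength 15, so there are C_15 of them.
C_15 = C(30,15)/16 = 155117520/16 = 9694845.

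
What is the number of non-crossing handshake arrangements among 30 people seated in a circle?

9694845

Non-crossing handshake pairings of 2n people are counted by C_n; 30 people gives n = 15.
C_15 = 9694845.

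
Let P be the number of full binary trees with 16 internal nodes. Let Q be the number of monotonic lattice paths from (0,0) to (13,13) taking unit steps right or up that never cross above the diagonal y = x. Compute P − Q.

The number of full binary trees on 16 internal nodes is the Catalan number C_16. So P = C_16 = 35357670.
Monotone paths in an n×n grid that stay weakly below the diagonal are counted by C_n; here n = 13. So Q = C_13 = 742900.
P − Q = 35357670 − 742900 = 34614770.

34614770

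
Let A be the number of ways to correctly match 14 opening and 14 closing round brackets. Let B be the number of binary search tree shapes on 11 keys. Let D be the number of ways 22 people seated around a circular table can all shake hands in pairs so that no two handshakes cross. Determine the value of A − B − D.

2556868

With 14 pairs the number of balanced bracket strings is the Catalan number C_14. So A = C_14 = 2674440.
There are C_n binary search tree shapes on n keys; with n = 11 that is C_11. So B = C_11 = 58786.
With 22 = 2·11 people, non-crossing handshake pairings are non-crossing perfect matchings on a circle, counted by C_11. So D = C_11 = 58786.
A − B − D = 2674440 − 58786 − 58786 = 2556868.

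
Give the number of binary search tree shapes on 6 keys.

132

Rooted binary trees with 6 nodes (each child slot possibly empty) number C_6.
C_6 = C(12,6)/7 = 924/7 = 132.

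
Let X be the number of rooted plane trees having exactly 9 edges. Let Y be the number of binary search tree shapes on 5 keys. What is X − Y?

A rooted plane tree with 9 edges has 10 nodes, and the count is C_9. So X = C_9 = 4862.
Binary trees (left/right distinguished) on n nodes are counted by C_n; here n = 5. So Y = C_5 = 42.
X − Y = 4862 − 42 = 4820.

4820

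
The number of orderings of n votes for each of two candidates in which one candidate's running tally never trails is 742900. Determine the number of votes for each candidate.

Such ballot sequences with n votes each are counted by C_n, and C_13 = 742900.

13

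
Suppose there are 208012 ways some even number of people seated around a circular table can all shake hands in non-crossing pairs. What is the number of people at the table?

24

Non-crossing handshake pairings of 2n people are counted by C_n; 208012 = C_12.
So n = 12, and there are 2n = 24 people.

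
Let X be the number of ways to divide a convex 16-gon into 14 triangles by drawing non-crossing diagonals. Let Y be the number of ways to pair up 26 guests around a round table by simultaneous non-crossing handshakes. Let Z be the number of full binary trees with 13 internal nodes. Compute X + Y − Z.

A convex 16-gon is triangulated into 14 triangles, and the number of such triangulations is the Catalan number C_{16−2} = C_14. So X = C_14 = 2674440.
Non-crossing handshake pairings of 2n people are counted by C_n; 26 people gives n = 13. So Y = C_13 = 742900.
Full binary trees with n internal nodes are counted by C_n; here n = 13. So Z = C_13 = 742900.
X + Y − Z = 2674440 + 742900 − 742900 = 2674440.

2674440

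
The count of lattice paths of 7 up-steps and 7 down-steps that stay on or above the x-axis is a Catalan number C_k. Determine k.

7

Dyck paths of semilength n (length 2n) are counted by C_n; here n = 7.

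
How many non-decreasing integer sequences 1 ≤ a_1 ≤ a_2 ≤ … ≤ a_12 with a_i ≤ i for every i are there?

Such sub-staircase sequences of length n are counted by C_n; here n = 12.
C_12 = C_11 · 2(2·11+1)/(11+2) = 58786 · 46/13 = 208012.

208012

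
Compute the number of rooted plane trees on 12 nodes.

Rooted ordered (plane) trees on m nodes have m−1 edges and are counted by C_{m−1}; m = 12 gives C_11.
C_11 = C(22,11)/12 = 705432/12 = 58786.

58786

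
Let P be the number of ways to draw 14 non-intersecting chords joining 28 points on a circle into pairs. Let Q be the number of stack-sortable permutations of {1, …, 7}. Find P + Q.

Non-crossing perfect matchings of 2n points on a circle are counted by C_n; with 28 points, n = 14. So P = C_14 = 2674440.
By Knuth's characterisation, the stack-sortable permutations of length 7 are the 231-avoiders, numbering C_7. So Q = C_7 = 429.
P + Q = 2674440 + 429 = 2674869.

2674869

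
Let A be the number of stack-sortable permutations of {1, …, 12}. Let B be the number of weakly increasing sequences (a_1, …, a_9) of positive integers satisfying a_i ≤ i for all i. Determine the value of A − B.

203150

By Knuth's characterisation, the stack-sortable permutations of length 12 are the 231-avoiders, numbering C_12. So A = C_12 = 208012.
Such sub-staircase sequences of length n are counted by C_n; here n = 9. So B = C_9 = 4862.
A − B = 208012 − 4862 = 203150.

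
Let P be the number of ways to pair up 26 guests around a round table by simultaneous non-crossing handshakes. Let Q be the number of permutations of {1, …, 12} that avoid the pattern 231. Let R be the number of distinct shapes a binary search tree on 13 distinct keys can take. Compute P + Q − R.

With 26 = 2·13 people, non-crossing handshake pairings are non-crossing perfect matchings on a circle, counted by C_13. So P = C_13 = 742900.
For any fixed pattern of length 3, the pattern-avoiding permutations of [12] number C_12. So Q = C_12 = 208012.
Binary trees (left/right distinguished) on n nodes are counted by C_n; here n = 13. So R = C_13 = 742900.
P + Q − R = 742900 + 208012 − 742900 = 208012.

208012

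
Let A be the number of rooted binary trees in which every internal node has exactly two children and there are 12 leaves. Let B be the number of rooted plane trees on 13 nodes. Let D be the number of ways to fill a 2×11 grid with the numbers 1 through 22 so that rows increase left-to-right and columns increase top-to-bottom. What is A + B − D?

A full binary tree with L leaves has L−1 internal nodes and is counted by C_{L−1}; L = 12 gives C_11. So A = C_11 = 58786.
A rooted plane tree on 13 nodes has 12 edges, and such trees are counted by C_12. So B = C_12 = 208012.
By the hook-length formula (or a Dyck-path bijection), SYT of shape 2×11 number C_11. So D = C_11 = 58786.
A + B − D = 58786 + 208012 − 58786 = 208012.

208012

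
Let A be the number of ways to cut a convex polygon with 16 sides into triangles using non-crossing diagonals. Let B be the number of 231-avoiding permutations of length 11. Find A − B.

2615654

The number of triangulations of a 16-gon is the Catalan number C_14 (index = sides − 2). So A = C_14 = 2674440.
Permutations of [n] avoiding any single length-3 pattern are counted by C_n; here n = 11. So B = C_11 = 58786.
A − B = 2674440 − 58786 = 2615654.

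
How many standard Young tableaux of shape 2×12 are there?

Standard Young tableaux of shape 2×n are counted by C_n; here n = 12.
C_12 = 208012.

208012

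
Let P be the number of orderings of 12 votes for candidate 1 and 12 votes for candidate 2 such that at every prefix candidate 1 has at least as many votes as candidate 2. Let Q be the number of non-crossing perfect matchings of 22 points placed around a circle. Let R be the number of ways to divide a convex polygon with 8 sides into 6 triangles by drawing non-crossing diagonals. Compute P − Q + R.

Ballot sequences with n votes each where one side never trails are Dyck words, counted by C_n; here n = 12. So P = C_12 = 208012.
Non-crossing perfect matchings of 2n points on a circle are counted by C_n; with 22 points, n = 11. So Q = C_11 = 58786.
A convex 8-gon is triangulated into 6 triangles, and the number of such triangulations is the Catalan number C_{8−2} = C_6. So R = C_6 = 132.
P − Q + R = 208012 − 58786 + 132 = 149358.

149358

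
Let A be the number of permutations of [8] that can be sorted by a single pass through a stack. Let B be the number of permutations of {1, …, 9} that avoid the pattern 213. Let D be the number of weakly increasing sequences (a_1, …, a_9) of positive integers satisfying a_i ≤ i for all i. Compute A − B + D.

By Knuth's characterisation, the stack-sortable permutations of length 8 are the 231-avoiders, numbering C_8. So A = C_8 = 1430.
For any fixed pattern of length 3, the pattern-avoiding permutations of [9] number C_9. So B = C_9 = 4862.
Such sub-staircase sequences of length n are counted by C_n; here n = 9. So D = C_9 = 4862.
A − B + D = 1430 − 4862 + 4862 = 1430.

1430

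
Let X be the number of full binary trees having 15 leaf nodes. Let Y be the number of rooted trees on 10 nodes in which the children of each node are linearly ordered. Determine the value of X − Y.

2669578

A full binary tree with L leaves has L−1 internal nodes and is counted by C_{L−1}; L = 15 gives C_14. So X = C_14 = 2674440.
A rooted plane tree on 10 nodes has 9 edges, and such trees are counted by C_9. So Y = C_9 = 4862.
X − Y = 2674440 − 4862 = 2669578.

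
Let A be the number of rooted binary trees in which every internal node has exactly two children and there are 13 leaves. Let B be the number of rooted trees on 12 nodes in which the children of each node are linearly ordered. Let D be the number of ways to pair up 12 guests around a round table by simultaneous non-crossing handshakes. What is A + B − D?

266666

Full binary trees with 13 leaves have 13−1 = 12 internal nodes, so there are C_12 of them. So A = C_12 = 208012.
Rooted ordered (plane) trees on m nodes have m−1 edges and are counted by C_{m−1}; m = 12 gives C_11. So B = C_11 = 58786.
Non-crossing handshake pairings of 2n people are counted by C_n; 12 people gives n = 6. So D = C_6 = 132.
A + B − D = 208012 + 58786 − 132 = 266666.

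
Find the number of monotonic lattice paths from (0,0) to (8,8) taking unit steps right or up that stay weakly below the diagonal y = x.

1430

Monotone paths in an n×n grid that stay weakly below the diagonal are counted by C_n; here n = 8.
C_8 = C_7 · 2(2·7+1)/(7+2) = 429 · 30/9 = 1430.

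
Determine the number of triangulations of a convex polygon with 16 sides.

2674440

The number of triangulations of a 16-gon is the Catalan number C_14 (index = sides − 2).
C_14 = C(28,14)/15 = 40116600/15 = 2674440.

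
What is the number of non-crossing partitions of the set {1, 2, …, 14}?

The non-crossing partitions of [14] form a lattice of size C_14.
C_14 = C_13 · 2(2·13+1)/(13+2) = 742900 · 54/15 = 2674440.

2674440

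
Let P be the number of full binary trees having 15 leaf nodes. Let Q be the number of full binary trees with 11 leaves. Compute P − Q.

A full binary tree with L leaves has L−1 internal nodes and is counted by C_{L−1}; L = 15 gives C_14. So P = C_14 = 2674440.
A full binary tree with L leaves has L−1 internal nodes and is counted by C_{L−1}; L = 11 gives C_10. So Q = C_10 = 16796.
P − Q = 2674440 − 16796 = 2657644.

2657644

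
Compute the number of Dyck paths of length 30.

Paths of 15 up- and 15 down-steps that never dip below the axis are Dyck paths; their count is C_15.
C_15 = C_14 · 2(2·14+1)/(14+2) = 2674440 · 58/16 = 9694845.

9694845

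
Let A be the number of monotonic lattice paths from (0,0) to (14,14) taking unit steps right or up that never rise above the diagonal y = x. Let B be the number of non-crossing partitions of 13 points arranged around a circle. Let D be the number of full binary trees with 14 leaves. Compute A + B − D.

Monotone paths in an n×n grid that stay weakly below the diagonal are counted by C_n; here n = 14. So A = C_14 = 2674440.
Non-crossing partitions of an n-element set are counted by C_n; here n = 13. So B = C_13 = 742900.
A full binary tree with L leaves has L−1 internal nodes and is counted by C_{L−1}; L = 14 gives C_13. So D = C_13 = 742900.
A + B − D = 2674440 + 742900 − 742900 = 2674440.

2674440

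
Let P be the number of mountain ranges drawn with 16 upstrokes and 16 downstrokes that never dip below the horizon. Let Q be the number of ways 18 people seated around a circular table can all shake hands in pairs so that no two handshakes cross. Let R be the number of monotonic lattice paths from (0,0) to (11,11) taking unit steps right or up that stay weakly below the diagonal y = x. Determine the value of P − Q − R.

35294022

A Dyck path with 16 up-steps and 16 down-steps has semilength 16, so there are C_16 of them. So P = C_16 = 35357670.
With 18 = 2·9 people, non-crossing handshake pairings are non-crossing perfect matchings on a circle, counted by C_9. So Q = C_9 = 4862.
Monotone paths in an n×n grid that stay weakly below the diagonal are counted by C_n; here n = 11. So R = C_11 = 58786.
P − Q − R = 35357670 − 4862 − 58786 = 35294022.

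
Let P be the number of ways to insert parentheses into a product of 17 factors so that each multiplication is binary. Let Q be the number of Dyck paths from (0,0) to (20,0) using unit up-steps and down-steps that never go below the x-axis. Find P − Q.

35340874

Bracketing 17 factors into binary products is counted by C_{17−1} = C_16. So P = C_16 = 35357670.
Dyck paths of semilength n (length 2n) are counted by C_n; here n = 10. So Q = C_10 = 16796.
P − Q = 35357670 − 16796 = 35340874.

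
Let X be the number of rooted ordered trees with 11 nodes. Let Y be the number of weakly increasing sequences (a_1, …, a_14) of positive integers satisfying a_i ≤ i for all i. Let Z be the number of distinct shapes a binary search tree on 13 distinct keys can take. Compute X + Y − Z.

Rooted ordered (plane) trees on m nodes have m−1 edges and are counted by C_{m−1}; m = 11 gives C_10. So X = C_10 = 16796.
Weakly increasing sequences with a_i ≤ i biject with Dyck paths of semilength 14, so there are C_14. So Y = C_14 = 2674440.
Binary trees (left/right distinguished) on n nodes are counted by C_n; here n = 13. So Z = C_13 = 742900.
X + Y − Z = 16796 + 2674440 − 742900 = 1948336.

1948336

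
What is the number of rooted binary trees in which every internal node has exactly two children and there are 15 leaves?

Full binary trees with 15 leaves have 15−1 = 14 internal nodes, so there are C_14 of them.
C_14 = C(28,14)/15 = 40116600/15 = 2674440.

2674440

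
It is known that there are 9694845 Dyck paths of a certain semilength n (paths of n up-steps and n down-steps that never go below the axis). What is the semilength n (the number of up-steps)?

Dyck paths of semilength n are counted by C_n. Since C_15 = 9694845, the index is 15.

15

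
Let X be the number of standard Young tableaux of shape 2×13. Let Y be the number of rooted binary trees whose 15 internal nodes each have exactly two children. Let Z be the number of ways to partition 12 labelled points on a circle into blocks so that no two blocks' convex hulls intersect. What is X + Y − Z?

10229733

Standard Young tableaux of shape 2×n are counted by C_n; here n = 13. So X = C_13 = 742900.
Full binary trees with n internal nodes are counted by C_n; here n = 15. So Y = C_15 = 9694845.
The non-crossing partitions of [12] form a lattice of size C_12. So Z = C_12 = 208012.
X + Y − Z = 742900 + 9694845 − 208012 = 10229733.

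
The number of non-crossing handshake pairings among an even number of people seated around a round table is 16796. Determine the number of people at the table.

20

Non-crossing handshake pairings of 2n people are counted by C_n, and C_10 = 16796.
So n = 10, and there are 2n = 20 people.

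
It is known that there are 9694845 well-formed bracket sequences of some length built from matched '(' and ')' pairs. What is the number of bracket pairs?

15

Balanced strings of n bracket-pairs are counted by C_n. The Catalan number equal to 9694845 is C_15.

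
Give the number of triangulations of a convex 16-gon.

The number of triangulations of a 16-gon is the Catalan number C_14 (index = sides − 2).
C_14 = C(28,14)/15 = 40116600/15 = 2674440.

2674440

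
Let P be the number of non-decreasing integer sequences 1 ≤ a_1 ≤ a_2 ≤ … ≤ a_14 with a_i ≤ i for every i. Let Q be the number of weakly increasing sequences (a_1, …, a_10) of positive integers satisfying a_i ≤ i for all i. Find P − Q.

2657644

Such sub-staircase sequences of length n are counted by C_n; here n = 14. So P = C_14 = 2674440.
Such sub-staircase sequences of length n are counted by C_n; here n = 10. So Q = C_10 = 16796.
P − Q = 2674440 − 16796 = 2657644.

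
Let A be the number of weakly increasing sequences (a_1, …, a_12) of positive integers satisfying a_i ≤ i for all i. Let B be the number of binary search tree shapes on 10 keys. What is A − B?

191216

Weakly increasing sequences with a_i ≤ i biject with Dyck paths of semilength 12, so there are C_12. So A = C_12 = 208012.
Binary trees (left/right distinguished) on n nodes are counted by C_n; here n = 10. So B = C_10 = 16796.
A − B = 208012 − 16796 = 191216.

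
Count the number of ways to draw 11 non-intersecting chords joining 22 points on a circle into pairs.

58786

Pairing 22 circle points by 11 non-crossing chords gives C_11 matchings.
C_11 = 58786.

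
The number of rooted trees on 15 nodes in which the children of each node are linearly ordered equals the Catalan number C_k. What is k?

14

Rooted ordered (plane) trees on m nodes have m−1 edges and are counted by C_{m−1}; m = 15 gives C_14.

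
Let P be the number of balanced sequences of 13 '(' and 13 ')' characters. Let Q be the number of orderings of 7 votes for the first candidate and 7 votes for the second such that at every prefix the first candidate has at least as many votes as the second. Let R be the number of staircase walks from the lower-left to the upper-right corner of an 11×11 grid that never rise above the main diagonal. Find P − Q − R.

A balanced arrangement of 13 bracket pairs is a Dyck word of semilength 13, so the count is C_13. So P = C_13 = 742900.
Reading a vote for the leader as '(' and for the other as ')' turns such a sequence into a balanced string of 7 pairs, so the count is C_7. So Q = C_7 = 429.
Sub-diagonal monotone paths from (0,0) to (11,11) biject with Dyck paths of semilength 11, giving C_11. So R = C_11 = 58786.
P − Q − R = 742900 − 429 − 58786 = 683685.

683685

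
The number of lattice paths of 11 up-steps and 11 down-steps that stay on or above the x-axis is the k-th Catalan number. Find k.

11

Paths of 11 up- and 11 down-steps that never dip below the axis are Dyck paths; their count is C_11.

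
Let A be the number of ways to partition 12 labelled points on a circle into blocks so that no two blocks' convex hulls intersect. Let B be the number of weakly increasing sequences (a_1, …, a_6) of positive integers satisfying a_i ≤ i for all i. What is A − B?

207880

Non-crossing partitions of an n-element set are counted by C_n; here n = 12. So A = C_12 = 208012.
Such sub-staircase sequences of length n are counted by C_n; here n = 6. So B = C_6 = 132.
A − B = 208012 − 132 = 207880.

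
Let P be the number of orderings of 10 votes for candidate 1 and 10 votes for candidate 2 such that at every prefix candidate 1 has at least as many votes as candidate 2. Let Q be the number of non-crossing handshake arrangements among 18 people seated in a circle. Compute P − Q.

11934

Ballot sequences with n votes each where one side never trails are Dyck words, counted by C_n; here n = 10. So P = C_10 = 16796.
Non-crossing handshake pairings of 2n people are counted by C_n; 18 people gives n = 9. So Q = C_9 = 4862.
P − Q = 16796 − 4862 = 11934.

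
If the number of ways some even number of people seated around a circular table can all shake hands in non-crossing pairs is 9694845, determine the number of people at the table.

Non-crossing handshake pairings of 2n people are counted by C_n. The Catalan number equal to 9694845 is C_15.
So n = 15, and there are 2n = 30 people.

30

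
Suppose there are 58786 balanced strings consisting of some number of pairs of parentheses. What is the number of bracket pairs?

11

Balanced strings of n bracket-pairs are counted by C_n; 58786 = C_11.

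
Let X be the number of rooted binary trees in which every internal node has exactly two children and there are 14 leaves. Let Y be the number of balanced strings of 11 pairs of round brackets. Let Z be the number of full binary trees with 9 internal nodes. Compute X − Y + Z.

688976

Full binary trees with 14 leaves have 14−1 = 13 internal nodes, so there are C_13 of them. So X = C_13 = 742900.
A balanced arrangement of 11 bracket pairs is a Dyck word of semilength 11, so the count is C_11. So Y = C_11 = 58786.
The number of full binary trees on 9 internal nodes is the Catalan number C_9. So Z = C_9 = 4862.
X − Y + Z = 742900 − 58786 + 4862 = 688976.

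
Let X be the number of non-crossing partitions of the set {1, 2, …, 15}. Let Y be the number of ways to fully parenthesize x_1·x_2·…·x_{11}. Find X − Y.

Non-crossing partitions of an n-element set are counted by C_n; here n = 15. So X = C_15 = 9694845.
Parenthesizations of m factors correspond to full binary trees with m leaves, counted by C_{m−1}; m = 11 gives C_10. So Y = C_10 = 16796.
X − Y = 9694845 − 16796 = 9678049.

9678049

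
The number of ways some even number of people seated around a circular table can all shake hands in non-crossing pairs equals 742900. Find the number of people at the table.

26

Non-crossing handshake pairings of 2n people are counted by C_n, and C_13 = 742900.
So n = 13, and there are 2n = 26 people.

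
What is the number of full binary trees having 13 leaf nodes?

208012

A full binary tree with L leaves has L−1 internal nodes and is counted by C_{L−1}; L = 13 gives C_12.
C_12 = C(24,12)/13 = 2704156/13 = 208012.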